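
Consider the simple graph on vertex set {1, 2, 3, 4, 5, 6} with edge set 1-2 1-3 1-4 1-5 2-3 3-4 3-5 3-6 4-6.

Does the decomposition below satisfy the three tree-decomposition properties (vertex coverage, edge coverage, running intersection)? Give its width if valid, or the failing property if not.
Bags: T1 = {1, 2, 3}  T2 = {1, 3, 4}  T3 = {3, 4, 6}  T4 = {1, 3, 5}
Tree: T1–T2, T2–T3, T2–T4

Yes; width 2.

Vertex coverage: the bags together contain {1, 2, 3, 4, 5, 6}, the full vertex set. Edge coverage: each edge of G has both endpoints in at least one bag. Running intersection: for every vertex, the bags containing it form a connected subtree. All three properties hold, so this is a valid tree decomposition of width max|bag| − 1 = 2, and hence tw(G) ≤ 2.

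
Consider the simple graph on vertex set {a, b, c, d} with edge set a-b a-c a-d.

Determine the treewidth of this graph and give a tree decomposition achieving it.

Every bag has size at most 2, so the width is 2 − 1 = 1 and tw(G) ≤ 1. Since G has at least one edge (e.g. a–d), it is not an edgeless graph, so tw(G) ≥ 1. Combining the bounds, tw(G) = 1.

Treewidth 1.
Bags: B1 = {a, d}  B2 = {a, b}  B3 = {a, c}
Tree: B1–B2, B1–B3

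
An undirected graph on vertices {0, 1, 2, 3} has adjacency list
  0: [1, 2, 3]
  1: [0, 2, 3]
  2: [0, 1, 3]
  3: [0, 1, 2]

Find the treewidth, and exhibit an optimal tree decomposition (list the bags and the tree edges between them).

A single bag containing all 4 vertices is trivially a valid decomposition of width 3. Conversely, {0, 1, 2, 3} is a clique of size 4, and the vertices of any clique must share a bag in every tree decomposition; so some bag has ≥ 4 vertices and tw(G) ≥ 3. Combining the bounds, tw(G) = 3.

Treewidth 3.
One such decomposition:
Bags: B1 = {0, 1, 2, 3}
Tree: (single bag)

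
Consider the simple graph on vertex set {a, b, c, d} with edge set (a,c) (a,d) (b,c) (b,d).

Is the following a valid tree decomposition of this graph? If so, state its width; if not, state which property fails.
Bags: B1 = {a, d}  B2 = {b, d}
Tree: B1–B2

A tree decomposition must satisfy three properties: every vertex lies in some bag; for every edge, both endpoints lie together in some bag; and for every vertex, the bags containing it form a connected subtree. Here vertex c appears in no bag, so the decomposition is invalid.

No — vertex c appears in no bag.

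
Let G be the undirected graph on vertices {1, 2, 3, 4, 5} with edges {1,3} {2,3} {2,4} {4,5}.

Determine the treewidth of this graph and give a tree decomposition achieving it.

Treewidth 1.
Bags: B1 = {1, 3}  B2 = {2, 3}  B3 = {2, 4}  B4 = {4, 5}
Tree: B1–B2, B2–B3, B3–B4

The largest bag has 2 vertices, giving width 1; this decomposition certifies tw(G) ≤ 1. Since G has at least one edge (e.g. 1–3), it is not an edgeless graph, so tw(G) ≥ 1. Therefore the treewidth is 1.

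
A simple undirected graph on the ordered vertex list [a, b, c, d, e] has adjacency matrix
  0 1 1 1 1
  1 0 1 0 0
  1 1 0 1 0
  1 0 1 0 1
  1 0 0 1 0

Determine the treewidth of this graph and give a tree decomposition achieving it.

Treewidth 2.
One optimal decomposition is:
Bags: B1 = {a, c, d}  B2 = {a, b, c}  B3 = {a, d, e}
Tree: B1–B2, B1–B3

Every bag has size at most 3, so the width is 3 − 1 = 2 and tw(G) ≤ 2. For the lower bound, the 3 vertices {a, d, e} are pairwise adjacent, and any tree decomposition puts a clique entirely inside one bag — forcing width ≥ 2. Hence tw(G) = 2 exactly.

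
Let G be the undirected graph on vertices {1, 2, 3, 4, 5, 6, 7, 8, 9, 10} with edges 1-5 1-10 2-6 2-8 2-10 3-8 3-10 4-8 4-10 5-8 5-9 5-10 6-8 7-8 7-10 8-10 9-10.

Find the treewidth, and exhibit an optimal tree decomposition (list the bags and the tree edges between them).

Each bag holds 3 vertices, so the decomposition has width 2, which upper-bounds the treewidth. For the lower bound, the 3 vertices {2, 8, 10} are pairwise adjacent, and any tree decomposition puts a clique entirely inside one bag — forcing width ≥ 2. Combining the bounds, tw(G) = 2.

Treewidth 2.
Bags: B1 = {5, 8, 10}  B2 = {2, 8, 10}  B3 = {1, 5, 10}  B4 = {2, 6, 8}  B5 = {3, 8, 10}  B6 = {5, 9, 10}  B7 = {4, 8, 10}  B8 = {7, 8, 10}
Tree: B1–B2, B1–B3, B2–B4, B2–B5, B3–B6, B5–B7, B2–B8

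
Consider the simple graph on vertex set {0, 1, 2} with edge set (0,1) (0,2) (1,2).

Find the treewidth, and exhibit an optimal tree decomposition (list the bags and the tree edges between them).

A single bag containing all 3 vertices is trivially a valid decomposition of width 2. On the other hand G contains the 3-clique {0, 1, 2}. A clique must lie in a single bag of any decomposition, so no decomposition can have width below 2. Combining the bounds, tw(G) = 2.

Treewidth 2.
One such decomposition:
Bags: B1 = {0, 1, 2}
Tree: (single bag)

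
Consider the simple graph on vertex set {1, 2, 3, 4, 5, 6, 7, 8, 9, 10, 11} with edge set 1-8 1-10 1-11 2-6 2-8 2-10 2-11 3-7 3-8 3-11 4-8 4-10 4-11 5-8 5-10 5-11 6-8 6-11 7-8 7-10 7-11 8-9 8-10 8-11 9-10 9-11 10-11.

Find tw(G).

A width-3 tree decomposition is:
Bags: B1 = {4, 8, 10, 11}  B2 = {7, 8, 10, 11}  B3 = {2, 8, 10, 11}  B4 = {3, 7, 8, 11}  B5 = {8, 9, 10, 11}  B6 = {2, 6, 8, 11}  B7 = {5, 8, 10, 11}  B8 = {1, 8, 10, 11}
Tree: B1–B2, B1–B3, B2–B4, B1–B5, B3–B6, B2–B7, B3–B8
The largest bag has 4 vertices, giving width 3; this decomposition certifies tw(G) ≤ 3. On the other hand G contains the 4-clique {1, 8, 10, 11}. A clique must lie in a single bag of any decomposition, so no decomposition can have width below 3. Therefore the treewidth is 3.

3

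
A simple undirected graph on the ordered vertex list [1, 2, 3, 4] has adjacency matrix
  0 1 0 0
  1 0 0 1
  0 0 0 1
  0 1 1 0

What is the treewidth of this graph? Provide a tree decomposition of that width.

Each bag holds 2 vertices, so the decomposition has width 1, which upper-bounds the treewidth. Since G has at least one edge (e.g. 3–4), it is not an edgeless graph, so tw(G) ≥ 1. Combining the bounds, tw(G) = 1.

Treewidth 1.
One such decomposition:
Bags: B1 = {3, 4}  B2 = {2, 4}  B3 = {1, 2}
Tree: B1–B2, B2–B3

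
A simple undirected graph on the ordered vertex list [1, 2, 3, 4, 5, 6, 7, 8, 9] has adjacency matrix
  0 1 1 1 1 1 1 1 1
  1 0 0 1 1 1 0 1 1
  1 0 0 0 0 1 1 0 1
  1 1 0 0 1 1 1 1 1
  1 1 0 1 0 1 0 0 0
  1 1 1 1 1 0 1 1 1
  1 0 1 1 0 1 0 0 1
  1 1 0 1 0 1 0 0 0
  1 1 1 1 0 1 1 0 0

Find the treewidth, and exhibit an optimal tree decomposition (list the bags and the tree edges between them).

Every bag has size at most 5, so the width is 5 − 1 = 4 and tw(G) ≤ 4. For the lower bound, the 5 vertices {1, 3, 6, 7, 9} are pairwise adjacent, and any tree decomposition puts a clique entirely inside one bag — forcing width ≥ 4. Therefore the treewidth is 4.

Treewidth 4.
One optimal decomposition is:
Bags: B1 = {1, 4, 6, 7, 9}  B2 = {1, 3, 6, 7, 9}  B3 = {1, 2, 4, 6, 9}  B4 = {1, 2, 4, 5, 6}  B5 = {1, 2, 4, 6, 8}
Tree: B1–B2, B1–B3, B3–B4, B3–B5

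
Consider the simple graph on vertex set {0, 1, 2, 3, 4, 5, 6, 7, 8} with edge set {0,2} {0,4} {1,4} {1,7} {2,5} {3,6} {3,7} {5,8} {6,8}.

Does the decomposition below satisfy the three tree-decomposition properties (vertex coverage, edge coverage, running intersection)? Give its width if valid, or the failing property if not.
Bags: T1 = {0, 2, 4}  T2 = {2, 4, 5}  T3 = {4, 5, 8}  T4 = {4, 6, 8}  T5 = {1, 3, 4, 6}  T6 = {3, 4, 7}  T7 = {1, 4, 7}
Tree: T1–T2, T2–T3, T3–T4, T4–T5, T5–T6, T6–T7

A tree decomposition must satisfy three properties: every vertex lies in some bag; for every edge, both endpoints lie together in some bag; and for every vertex, the bags containing it form a connected subtree. Here bags containing vertex 1 are not connected in the tree, so the decomposition is invalid.

No — bags containing vertex 1 are not connected in the tree.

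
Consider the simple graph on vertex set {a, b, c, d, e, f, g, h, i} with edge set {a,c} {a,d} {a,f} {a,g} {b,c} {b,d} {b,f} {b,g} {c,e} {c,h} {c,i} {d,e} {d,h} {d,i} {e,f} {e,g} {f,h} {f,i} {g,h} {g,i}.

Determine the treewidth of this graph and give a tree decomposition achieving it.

Treewidth 4.
Bags: B1 = {b, c, d, f, g}  B2 = {a, c, d, f, g}  B3 = {c, d, f, g, h}  B4 = {c, d, e, f, g}  B5 = {c, d, f, g, i}
Tree: B1–B2, B2–B3, B3–B4, B4–B5

Every bag has size at most 5, so the width is 5 − 1 = 4 and tw(G) ≤ 4. For the lower bound: the 5 vertex sets {b,f}, {a,d}, {c,h}, {g}, {e} are disjoint, each induces a connected subgraph, and every pair is joined by at least one edge of G. Contracting each set to a single vertex therefore yields K_{5} as a minor, and since treewidth is minor-monotone, tw(G) ≥ tw(K_{5}) = 4. Combining the bounds, tw(G) = 4.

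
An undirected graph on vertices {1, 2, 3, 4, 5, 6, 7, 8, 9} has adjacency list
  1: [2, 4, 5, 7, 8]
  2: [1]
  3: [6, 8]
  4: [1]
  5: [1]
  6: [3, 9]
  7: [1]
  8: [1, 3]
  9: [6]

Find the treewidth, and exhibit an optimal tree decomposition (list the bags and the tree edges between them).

Treewidth 1.
Bags: B1 = {1, 4}  B2 = {1, 2}  B3 = {1, 5}  B4 = {1, 8}  B5 = {3, 8}  B6 = {1, 7}  B7 = {3, 6}  B8 = {6, 9}
Tree: B1–B2, B1–B3, B2–B4, B4–B5, B2–B6, B5–B7, B7–B8

The largest bag has 2 vertices, giving width 1; this decomposition certifies tw(G) ≤ 1. Any graph with an edge has treewidth ≥ 1, and G has the edge 4–1. The upper and lower bounds meet at 1, so that is the treewidth.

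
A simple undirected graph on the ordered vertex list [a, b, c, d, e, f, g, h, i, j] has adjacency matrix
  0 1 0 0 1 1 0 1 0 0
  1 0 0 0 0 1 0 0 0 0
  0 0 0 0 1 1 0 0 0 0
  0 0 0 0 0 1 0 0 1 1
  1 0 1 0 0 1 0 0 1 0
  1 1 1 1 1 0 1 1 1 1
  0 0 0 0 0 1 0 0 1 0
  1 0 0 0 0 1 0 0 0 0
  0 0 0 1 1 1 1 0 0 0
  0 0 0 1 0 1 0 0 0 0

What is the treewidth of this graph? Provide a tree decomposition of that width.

Treewidth 2.
One optimal decomposition is:
Bags: B1 = {e, f, i}  B2 = {a, e, f}  B3 = {f, g, i}  B4 = {a, f, h}  B5 = {c, e, f}  B6 = {d, f, i}  B7 = {a, b, f}  B8 = {d, f, j}
Tree: B1–B2, B1–B3, B2–B4, B2–B5, B3–B6, B4–B7, B6–B8

Every bag has size at most 3, so the width is 3 − 1 = 2 and tw(G) ≤ 2. For the lower bound, the 3 vertices {a, f, h} are pairwise adjacent, and any tree decomposition puts a clique entirely inside one bag — forcing width ≥ 2. Combining the bounds, tw(G) = 2.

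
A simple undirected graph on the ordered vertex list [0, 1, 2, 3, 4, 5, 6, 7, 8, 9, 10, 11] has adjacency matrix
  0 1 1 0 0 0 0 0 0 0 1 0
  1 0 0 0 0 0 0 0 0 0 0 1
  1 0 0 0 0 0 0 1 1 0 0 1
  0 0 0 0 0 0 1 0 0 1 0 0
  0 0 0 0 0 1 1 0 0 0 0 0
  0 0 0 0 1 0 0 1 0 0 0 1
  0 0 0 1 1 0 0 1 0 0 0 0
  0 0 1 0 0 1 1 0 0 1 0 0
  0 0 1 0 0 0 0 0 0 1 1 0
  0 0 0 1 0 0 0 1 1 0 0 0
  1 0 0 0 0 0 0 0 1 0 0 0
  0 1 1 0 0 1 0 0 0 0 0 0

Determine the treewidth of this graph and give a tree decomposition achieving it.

Treewidth 3.
One optimal decomposition is:
Bags: B1 = {3, 4, 6, 9}  B2 = {4, 6, 7, 9}  B3 = {4, 5, 7, 9}  B4 = {5, 7, 8, 9}  B5 = {2, 5, 7, 8}  B6 = {2, 5, 8, 11}  B7 = {2, 8, 10, 11}  B8 = {0, 2, 10, 11}  B9 = {0, 1, 10, 11}
Tree: B1–B2, B2–B3, B3–B4, B4–B5, B5–B6, B6–B7, B7–B8, B8–B9

The largest bag has 4 vertices, giving width 3; this decomposition certifies tw(G) ≤ 3. For the lower bound: the 4 vertex sets {3,4,6}, {9}, {7}, {2,5,8,11} are disjoint, each induces a connected subgraph, and every pair is joined by at least one edge of G. Contracting each set to a single vertex therefore yields K_{4} as a minor, and since treewidth is minor-monotone, tw(G) ≥ tw(K_{4}) = 3. Therefore the treewidth is 3.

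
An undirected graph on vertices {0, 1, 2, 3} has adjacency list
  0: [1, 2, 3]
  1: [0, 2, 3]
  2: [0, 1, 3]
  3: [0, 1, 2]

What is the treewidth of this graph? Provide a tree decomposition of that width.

With just one bag of size 4, the width is 4 − 1 = 3, so tw(G) ≤ 3. On the other hand G contains the 4-clique {0, 1, 2, 3}. A clique must lie in a single bag of any decomposition, so no decomposition can have width below 3. Combining the bounds, tw(G) = 3.

Treewidth 3.
One optimal decomposition is:
Bags: B1 = {0, 1, 2, 3}
Tree: (single bag)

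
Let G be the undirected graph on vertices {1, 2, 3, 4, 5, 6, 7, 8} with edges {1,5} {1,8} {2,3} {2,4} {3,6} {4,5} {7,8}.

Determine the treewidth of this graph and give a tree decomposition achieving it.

Treewidth 1.
One optimal decomposition is:
Bags: B1 = {7, 8}  B2 = {1, 8}  B3 = {1, 5}  B4 = {4, 5}  B5 = {2, 4}  B6 = {2, 3}  B7 = {3, 6}
Tree: B1–B2, B2–B3, B3–B4, B4–B5, B5–B6, B6–B7

Every bag has size at most 2, so the width is 2 − 1 = 1 and tw(G) ≤ 1. Any graph with an edge has treewidth ≥ 1, and G has the edge 7–8. Therefore the treewidth is 1.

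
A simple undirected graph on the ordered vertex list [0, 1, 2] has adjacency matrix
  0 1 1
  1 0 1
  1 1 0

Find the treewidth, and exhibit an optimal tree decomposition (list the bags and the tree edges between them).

A single bag containing all 3 vertices is trivially a valid decomposition of width 2. Conversely, {0, 1, 2} is a clique of size 3, and the vertices of any clique must share a bag in every tree decomposition; so some bag has ≥ 3 vertices and tw(G) ≥ 2. Combining the bounds, tw(G) = 2.

Treewidth 2.
One such decomposition:
Bags: B1 = {0, 1, 2}
Tree: (single bag)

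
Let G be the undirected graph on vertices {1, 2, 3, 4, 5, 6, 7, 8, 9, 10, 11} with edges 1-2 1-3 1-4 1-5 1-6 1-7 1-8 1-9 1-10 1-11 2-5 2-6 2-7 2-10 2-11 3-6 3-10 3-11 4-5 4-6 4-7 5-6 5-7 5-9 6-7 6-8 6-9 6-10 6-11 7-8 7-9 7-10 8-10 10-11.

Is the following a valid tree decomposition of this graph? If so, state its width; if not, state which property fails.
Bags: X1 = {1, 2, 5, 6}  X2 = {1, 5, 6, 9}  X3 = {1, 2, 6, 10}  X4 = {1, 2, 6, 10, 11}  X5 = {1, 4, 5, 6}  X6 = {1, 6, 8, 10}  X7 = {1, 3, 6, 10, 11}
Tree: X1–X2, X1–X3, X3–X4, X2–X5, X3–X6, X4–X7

A tree decomposition must satisfy three properties: every vertex lies in some bag; for every edge, both endpoints lie together in some bag; and for every vertex, the bags containing it form a connected subtree. Here vertex 7 appears in no bag, so the decomposition is invalid.

No — vertex 7 appears in no bag.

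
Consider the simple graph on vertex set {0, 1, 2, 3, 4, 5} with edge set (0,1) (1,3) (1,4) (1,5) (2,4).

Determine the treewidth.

1

A width-1 tree decomposition is:
Bags: B1 = {1, 5}  B2 = {0, 1}  B3 = {1, 4}  B4 = {1, 3}  B5 = {2, 4}
Tree: B1–B2, B2–B3, B1–B4, B3–B5
The largest bag has 2 vertices, giving width 1; this decomposition certifies tw(G) ≤ 1. Since G has at least one edge (e.g. 1–5), it is not an edgeless graph, so tw(G) ≥ 1. Therefore the treewidth is 1.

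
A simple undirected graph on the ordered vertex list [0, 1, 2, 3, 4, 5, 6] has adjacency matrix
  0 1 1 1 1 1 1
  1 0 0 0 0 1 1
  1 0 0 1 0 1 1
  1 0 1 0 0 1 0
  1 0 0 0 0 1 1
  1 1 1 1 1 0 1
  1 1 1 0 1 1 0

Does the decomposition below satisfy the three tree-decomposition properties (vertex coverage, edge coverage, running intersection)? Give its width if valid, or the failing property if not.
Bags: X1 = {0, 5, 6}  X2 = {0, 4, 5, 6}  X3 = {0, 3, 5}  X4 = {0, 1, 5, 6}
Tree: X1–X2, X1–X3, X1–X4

A tree decomposition must satisfy three properties: every vertex lies in some bag; for every edge, both endpoints lie together in some bag; and for every vertex, the bags containing it form a connected subtree. Here vertex 2 appears in no bag, so the decomposition is invalid.

No — vertex 2 appears in no bag.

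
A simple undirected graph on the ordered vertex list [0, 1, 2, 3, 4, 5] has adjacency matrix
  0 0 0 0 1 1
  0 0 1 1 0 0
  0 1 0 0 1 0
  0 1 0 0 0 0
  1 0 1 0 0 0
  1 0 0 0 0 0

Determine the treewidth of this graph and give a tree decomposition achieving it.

The largest bag has 2 vertices, giving width 1; this decomposition certifies tw(G) ≤ 1. Any graph with an edge has treewidth ≥ 1, and G has the edge 5–0. Therefore the treewidth is 1.

Treewidth 1.
Bags: B1 = {0, 5}  B2 = {0, 4}  B3 = {2, 4}  B4 = {1, 2}  B5 = {1, 3}
Tree: B1–B2, B2–B3, B3–B4, B4–B5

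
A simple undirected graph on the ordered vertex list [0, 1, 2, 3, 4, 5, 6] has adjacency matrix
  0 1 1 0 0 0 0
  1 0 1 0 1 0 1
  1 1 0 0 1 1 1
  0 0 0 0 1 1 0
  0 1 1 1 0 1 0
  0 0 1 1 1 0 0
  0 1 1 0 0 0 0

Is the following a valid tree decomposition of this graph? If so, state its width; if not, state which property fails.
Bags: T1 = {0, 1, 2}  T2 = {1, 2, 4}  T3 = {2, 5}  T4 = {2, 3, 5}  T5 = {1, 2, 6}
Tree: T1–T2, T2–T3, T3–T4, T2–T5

A tree decomposition must satisfy three properties: every vertex lies in some bag; for every edge, both endpoints lie together in some bag; and for every vertex, the bags containing it form a connected subtree. Here edge (4,5) lies in no bag, so the decomposition is invalid.

No — edge (4,5) lies in no bag.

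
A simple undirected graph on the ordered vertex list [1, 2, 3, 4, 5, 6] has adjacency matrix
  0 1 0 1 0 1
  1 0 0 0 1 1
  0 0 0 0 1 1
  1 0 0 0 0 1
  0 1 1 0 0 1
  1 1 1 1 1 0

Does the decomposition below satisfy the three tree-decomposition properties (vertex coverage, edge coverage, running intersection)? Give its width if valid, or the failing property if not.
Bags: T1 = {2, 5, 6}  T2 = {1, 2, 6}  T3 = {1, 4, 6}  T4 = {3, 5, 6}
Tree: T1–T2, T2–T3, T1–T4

Every vertex of G appears in some bag (union = {1, 2, 3, 4, 5, 6}); every edge is covered by a bag; and for each vertex v the set of bags containing v is connected in the bag tree. The decomposition is therefore valid. The largest bag has 3 vertices, so the width is 2.

Yes; width 2.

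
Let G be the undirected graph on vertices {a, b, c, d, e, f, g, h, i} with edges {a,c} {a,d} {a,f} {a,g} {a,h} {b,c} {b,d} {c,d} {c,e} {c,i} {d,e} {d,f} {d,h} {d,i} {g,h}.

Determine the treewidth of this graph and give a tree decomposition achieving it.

Each bag holds 3 vertices, so the decomposition has width 2, which upper-bounds the treewidth. On the other hand G contains the 3-clique {a, d, h}. A clique must lie in a single bag of any decomposition, so no decomposition can have width below 2. Hence tw(G) = 2 exactly.

Treewidth 2.
Bags: B1 = {c, d, i}  B2 = {b, c, d}  B3 = {a, c, d}  B4 = {a, d, h}  B5 = {a, g, h}  B6 = {c, d, e}  B7 = {a, d, f}
Tree: B1–B2, B1–B3, B3–B4, B4–B5, B3–B6, B3–B7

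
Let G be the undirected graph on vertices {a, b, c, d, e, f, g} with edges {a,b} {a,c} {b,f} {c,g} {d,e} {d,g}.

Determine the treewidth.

A width-1 tree decomposition is:
Bags: B1 = {b, f}  B2 = {a, b}  B3 = {a, c}  B4 = {c, g}  B5 = {d, g}  B6 = {d, e}
Tree: B1–B2, B2–B3, B3–B4, B4–B5, B5–B6
The largest bag has 2 vertices, giving width 1; this decomposition certifies tw(G) ≤ 1. Any graph with an edge has treewidth ≥ 1, and G has the edge f–b. Hence tw(G) = 1 exactly.

1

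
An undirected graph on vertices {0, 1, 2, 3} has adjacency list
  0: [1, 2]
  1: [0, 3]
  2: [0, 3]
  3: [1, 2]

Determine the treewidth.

2

A width-2 tree decomposition is:
Bags: B1 = {0, 1, 3}  B2 = {0, 2, 3}
Tree: B1–B2
Each bag holds 3 vertices, so the decomposition has width 2, which upper-bounds the treewidth. The edges 0–1–3–2–0 form a cycle, so G is not a tree and its treewidth is at least 2. Combining the bounds, tw(G) = 2.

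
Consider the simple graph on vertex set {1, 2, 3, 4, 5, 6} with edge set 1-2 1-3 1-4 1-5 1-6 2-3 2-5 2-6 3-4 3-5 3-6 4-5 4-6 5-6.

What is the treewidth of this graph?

A width-4 tree decomposition is:
Bags: B1 = {1, 3, 4, 5, 6}  B2 = {1, 2, 3, 5, 6}
Tree: B1–B2
Each bag holds 5 vertices, so the decomposition has width 4, which upper-bounds the treewidth. On the other hand G contains the 5-clique {1, 2, 3, 5, 6}. A clique must lie in a single bag of any decomposition, so no decomposition can have width below 4. Therefore the treewidth is 4.

4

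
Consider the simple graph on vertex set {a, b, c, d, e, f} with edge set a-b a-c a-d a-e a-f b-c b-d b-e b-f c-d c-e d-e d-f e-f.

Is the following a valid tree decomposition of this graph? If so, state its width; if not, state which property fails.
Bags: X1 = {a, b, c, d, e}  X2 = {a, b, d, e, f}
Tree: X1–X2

Yes; width 4.

Checking the three conditions: (i) the bags cover all of {a, b, c, d, e, f}; (ii) for each edge, some bag contains both endpoints; (iii) the bags containing any fixed vertex form a subtree. All hold, so the decomposition is valid with width 5 − 1 = 4.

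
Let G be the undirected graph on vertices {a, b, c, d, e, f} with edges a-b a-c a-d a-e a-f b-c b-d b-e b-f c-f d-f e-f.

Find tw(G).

A width-3 tree decomposition is:
Bags: B1 = {a, b, c, f}  B2 = {a, b, e, f}  B3 = {a, b, d, f}
Tree: B1–B2, B2–B3
Every bag has size at most 4, so the width is 4 − 1 = 3 and tw(G) ≤ 3. On the other hand G contains the 4-clique {a, b, d, f}. A clique must lie in a single bag of any decomposition, so no decomposition can have width below 3. Combining the bounds, tw(G) = 3.

3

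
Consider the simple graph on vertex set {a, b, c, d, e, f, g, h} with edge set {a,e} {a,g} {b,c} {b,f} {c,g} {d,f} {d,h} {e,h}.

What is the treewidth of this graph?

2

A width-2 tree decomposition is:
Bags: B1 = {d, f, h}  B2 = {b, f, h}  B3 = {b, c, h}  B4 = {c, g, h}  B5 = {a, g, h}  B6 = {a, e, h}
Tree: B1–B2, B2–B3, B3–B4, B4–B5, B5–B6
The largest bag has 3 vertices, giving width 2; this decomposition certifies tw(G) ≤ 2. Since h–d–f–b–c–g–a–e–h is a cycle in G, G is not acyclic. Forests are exactly the graphs of treewidth ≤ 1, so tw(G) ≥ 2. Combining the bounds, tw(G) = 2.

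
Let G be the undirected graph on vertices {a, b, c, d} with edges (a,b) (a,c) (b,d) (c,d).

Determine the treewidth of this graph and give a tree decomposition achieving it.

Every bag has size at most 3, so the width is 3 − 1 = 2 and tw(G) ≤ 2. For the lower bound, G contains the cycle a–c–d–b–a, so G is not a forest; only forests have treewidth ≤ 1, hence tw(G) ≥ 2. The upper and lower bounds meet at 2, so that is the treewidth.

Treewidth 2.
One such decomposition:
Bags: B1 = {a, c, d}  B2 = {a, b, d}
Tree: B1–B2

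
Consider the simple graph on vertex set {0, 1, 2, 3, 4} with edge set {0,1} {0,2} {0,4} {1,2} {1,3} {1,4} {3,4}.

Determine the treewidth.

2

A width-2 tree decomposition is:
Bags: B1 = {0, 1, 2}  B2 = {0, 1, 4}  B3 = {1, 3, 4}
Tree: B1–B2, B2–B3
Each bag holds 3 vertices, so the decomposition has width 2, which upper-bounds the treewidth. Conversely, {0, 1, 2} is a clique of size 3, and the vertices of any clique must share a bag in every tree decomposition; so some bag has ≥ 3 vertices and tw(G) ≥ 2. Therefore the treewidth is 2.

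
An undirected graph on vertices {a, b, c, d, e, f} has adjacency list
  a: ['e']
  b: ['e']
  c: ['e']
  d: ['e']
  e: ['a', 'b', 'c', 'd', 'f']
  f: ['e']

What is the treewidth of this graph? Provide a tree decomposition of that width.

Every bag has size at most 2, so the width is 2 − 1 = 1 and tw(G) ≤ 1. G has an edge, so its treewidth is at least 1. The upper and lower bounds meet at 1, so that is the treewidth.

Treewidth 1.
Bags: B1 = {e, f}  B2 = {d, e}  B3 = {c, e}  B4 = {b, e}  B5 = {a, e}
Tree: B1–B2, B1–B3, B1–B4, B4–B5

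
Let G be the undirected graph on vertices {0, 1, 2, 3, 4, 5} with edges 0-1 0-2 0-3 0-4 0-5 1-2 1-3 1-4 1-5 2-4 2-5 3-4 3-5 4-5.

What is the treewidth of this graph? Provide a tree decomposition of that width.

The largest bag has 5 vertices, giving width 4; this decomposition certifies tw(G) ≤ 4. Conversely, {0, 1, 2, 4, 5} is a clique of size 5, and the vertices of any clique must share a bag in every tree decomposition; so some bag has ≥ 5 vertices and tw(G) ≥ 4. Combining the bounds, tw(G) = 4.

Treewidth 4.
One optimal decomposition is:
Bags: B1 = {0, 1, 2, 4, 5}  B2 = {0, 1, 3, 4, 5}
Tree: B1–B2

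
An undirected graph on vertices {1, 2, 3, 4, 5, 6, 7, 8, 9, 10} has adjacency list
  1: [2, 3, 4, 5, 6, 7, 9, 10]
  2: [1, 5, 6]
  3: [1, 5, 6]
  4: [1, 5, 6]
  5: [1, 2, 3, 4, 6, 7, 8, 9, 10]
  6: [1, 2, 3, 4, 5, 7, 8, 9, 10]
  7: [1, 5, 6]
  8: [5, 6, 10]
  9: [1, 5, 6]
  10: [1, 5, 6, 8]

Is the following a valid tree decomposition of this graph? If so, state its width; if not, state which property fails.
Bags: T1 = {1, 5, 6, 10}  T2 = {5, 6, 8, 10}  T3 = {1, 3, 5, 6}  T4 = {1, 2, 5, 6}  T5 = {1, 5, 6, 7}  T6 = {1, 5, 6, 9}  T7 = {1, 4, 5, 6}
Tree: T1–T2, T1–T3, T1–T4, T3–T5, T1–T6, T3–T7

Every vertex of G appears in some bag (union = {1, 2, 3, 4, 5, 6, 7, 8, 9, 10}); every edge is covered by a bag; and for each vertex v the set of bags containing v is connected in the bag tree. The decomposition is therefore valid. The largest bag has 4 vertices, so the width is 3.

Yes; width 3.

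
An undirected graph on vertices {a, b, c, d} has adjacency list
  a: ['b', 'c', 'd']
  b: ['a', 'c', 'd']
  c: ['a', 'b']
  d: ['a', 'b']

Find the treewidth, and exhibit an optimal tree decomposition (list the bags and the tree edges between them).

Treewidth 2.
One such decomposition:
Bags: B1 = {a, b, d}  B2 = {a, b, c}
Tree: B1–B2

Each bag holds 3 vertices, so the decomposition has width 2, which upper-bounds the treewidth. For the lower bound, the 3 vertices {a, b, d} are pairwise adjacent, and any tree decomposition puts a clique entirely inside one bag — forcing width ≥ 2. Hence tw(G) = 2 exactly.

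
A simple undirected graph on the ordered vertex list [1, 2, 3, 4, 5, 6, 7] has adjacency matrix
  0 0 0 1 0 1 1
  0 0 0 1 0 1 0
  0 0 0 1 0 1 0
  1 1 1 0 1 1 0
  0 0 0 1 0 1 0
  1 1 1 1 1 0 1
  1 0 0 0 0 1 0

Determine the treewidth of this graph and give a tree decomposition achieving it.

Treewidth 2.
One optimal decomposition is:
Bags: B1 = {1, 4, 6}  B2 = {1, 6, 7}  B3 = {3, 4, 6}  B4 = {4, 5, 6}  B5 = {2, 4, 6}
Tree: B1–B2, B1–B3, B1–B4, B1–B5

Each bag holds 3 vertices, so the decomposition has width 2, which upper-bounds the treewidth. On the other hand G contains the 3-clique {1, 4, 6}. A clique must lie in a single bag of any decomposition, so no decomposition can have width below 2. Therefore the treewidth is 2.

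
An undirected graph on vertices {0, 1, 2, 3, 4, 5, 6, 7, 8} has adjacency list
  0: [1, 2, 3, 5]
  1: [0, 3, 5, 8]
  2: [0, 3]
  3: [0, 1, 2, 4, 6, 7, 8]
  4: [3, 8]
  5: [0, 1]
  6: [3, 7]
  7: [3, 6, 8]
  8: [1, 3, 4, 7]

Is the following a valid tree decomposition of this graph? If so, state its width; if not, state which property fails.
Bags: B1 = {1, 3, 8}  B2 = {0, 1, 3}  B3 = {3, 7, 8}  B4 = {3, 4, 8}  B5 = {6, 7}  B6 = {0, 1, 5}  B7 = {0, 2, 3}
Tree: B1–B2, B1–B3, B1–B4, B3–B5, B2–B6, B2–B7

No — edge (3,6) lies in no bag.

A tree decomposition must satisfy three properties: every vertex lies in some bag; for every edge, both endpoints lie together in some bag; and for every vertex, the bags containing it form a connected subtree. Here edge (3,6) lies in no bag, so the decomposition is invalid.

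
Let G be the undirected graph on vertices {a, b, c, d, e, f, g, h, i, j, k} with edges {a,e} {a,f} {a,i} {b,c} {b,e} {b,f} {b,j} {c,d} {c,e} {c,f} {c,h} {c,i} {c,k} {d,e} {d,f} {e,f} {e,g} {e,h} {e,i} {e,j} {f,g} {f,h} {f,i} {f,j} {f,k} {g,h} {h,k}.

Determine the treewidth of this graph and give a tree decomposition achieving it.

Treewidth 3.
Bags: B1 = {c, e, f, i}  B2 = {c, e, f, h}  B3 = {b, c, e, f}  B4 = {c, d, e, f}  B5 = {b, e, f, j}  B6 = {a, e, f, i}  B7 = {e, f, g, h}  B8 = {c, f, h, k}
Tree: B1–B2, B2–B3, B2–B4, B3–B5, B1–B6, B2–B7, B2–B8

Each bag holds 4 vertices, so the decomposition has width 3, which upper-bounds the treewidth. For the lower bound, the 4 vertices {e, f, g, h} are pairwise adjacent, and any tree decomposition puts a clique entirely inside one bag — forcing width ≥ 3. The upper and lower bounds meet at 3, so that is the treewidth.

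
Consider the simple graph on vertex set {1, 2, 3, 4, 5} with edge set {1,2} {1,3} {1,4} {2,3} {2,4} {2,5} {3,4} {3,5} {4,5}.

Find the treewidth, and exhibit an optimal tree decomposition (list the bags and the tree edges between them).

Treewidth 3.
Bags: B1 = {1, 2, 3, 4}  B2 = {2, 3, 4, 5}
Tree: B1–B2

Every bag has size at most 4, so the width is 4 − 1 = 3 and tw(G) ≤ 3. On the other hand G contains the 4-clique {1, 2, 3, 4}. A clique must lie in a single bag of any decomposition, so no decomposition can have width below 3. Combining the bounds, tw(G) = 3.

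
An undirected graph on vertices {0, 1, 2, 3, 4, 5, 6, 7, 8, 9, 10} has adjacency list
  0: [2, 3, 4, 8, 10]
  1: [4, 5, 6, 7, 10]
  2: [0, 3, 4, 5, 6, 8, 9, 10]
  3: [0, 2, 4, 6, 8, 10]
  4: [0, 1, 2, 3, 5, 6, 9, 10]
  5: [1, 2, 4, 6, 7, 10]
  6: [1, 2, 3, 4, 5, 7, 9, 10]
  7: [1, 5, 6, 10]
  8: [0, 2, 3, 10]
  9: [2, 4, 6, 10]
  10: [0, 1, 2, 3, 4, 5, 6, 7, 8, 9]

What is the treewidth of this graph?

A width-4 tree decomposition is:
Bags: B1 = {2, 4, 5, 6, 10}  B2 = {2, 4, 6, 9, 10}  B3 = {2, 3, 4, 6, 10}  B4 = {0, 2, 3, 4, 10}  B5 = {1, 4, 5, 6, 10}  B6 = {0, 2, 3, 8, 10}  B7 = {1, 5, 6, 7, 10}
Tree: B1–B2, B1–B3, B3–B4, B1–B5, B4–B6, B5–B7
Each bag holds 5 vertices, so the decomposition has width 4, which upper-bounds the treewidth. Conversely, {1, 4, 5, 6, 10} is a clique of size 5, and the vertices of any clique must share a bag in every tree decomposition; so some bag has ≥ 5 vertices and tw(G) ≥ 4. Combining the bounds, tw(G) = 4.

4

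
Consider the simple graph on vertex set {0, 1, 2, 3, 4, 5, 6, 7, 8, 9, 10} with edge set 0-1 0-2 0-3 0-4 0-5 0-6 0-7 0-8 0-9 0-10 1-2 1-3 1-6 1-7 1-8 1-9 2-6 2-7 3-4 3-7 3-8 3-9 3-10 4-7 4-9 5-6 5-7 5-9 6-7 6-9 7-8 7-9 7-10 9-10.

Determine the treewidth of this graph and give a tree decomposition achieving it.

Each bag holds 5 vertices, so the decomposition has width 4, which upper-bounds the treewidth. On the other hand G contains the 5-clique {0, 1, 3, 7, 8}. A clique must lie in a single bag of any decomposition, so no decomposition can have width below 4. Therefore the treewidth is 4.

Treewidth 4.
One optimal decomposition is:
Bags: B1 = {0, 3, 4, 7, 9}  B2 = {0, 3, 7, 9, 10}  B3 = {0, 1, 3, 7, 9}  B4 = {0, 1, 6, 7, 9}  B5 = {0, 1, 2, 6, 7}  B6 = {0, 5, 6, 7, 9}  B7 = {0, 1, 3, 7, 8}
Tree: B1–B2, B2–B3, B3–B4, B4–B5, B4–B6, B3–B7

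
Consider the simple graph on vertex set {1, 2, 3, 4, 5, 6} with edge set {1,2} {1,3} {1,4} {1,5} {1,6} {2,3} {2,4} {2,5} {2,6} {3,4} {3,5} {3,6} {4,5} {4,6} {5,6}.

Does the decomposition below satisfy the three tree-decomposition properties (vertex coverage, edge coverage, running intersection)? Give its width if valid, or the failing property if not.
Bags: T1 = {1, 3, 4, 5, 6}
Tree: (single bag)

No — vertex 2 appears in no bag.

A tree decomposition must satisfy three properties: every vertex lies in some bag; for every edge, both endpoints lie together in some bag; and for every vertex, the bags containing it form a connected subtree. Here vertex 2 appears in no bag, so the decomposition is invalid.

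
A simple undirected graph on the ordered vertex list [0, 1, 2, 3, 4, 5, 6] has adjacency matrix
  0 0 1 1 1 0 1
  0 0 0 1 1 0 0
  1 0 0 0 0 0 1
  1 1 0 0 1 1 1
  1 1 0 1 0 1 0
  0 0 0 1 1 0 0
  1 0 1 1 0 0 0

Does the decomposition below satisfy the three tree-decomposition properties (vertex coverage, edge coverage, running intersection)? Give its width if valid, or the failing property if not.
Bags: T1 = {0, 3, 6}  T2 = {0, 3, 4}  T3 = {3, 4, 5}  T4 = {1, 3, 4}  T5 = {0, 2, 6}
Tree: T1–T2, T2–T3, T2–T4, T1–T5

Checking the three conditions: (i) the bags cover all of {0, 1, 2, 3, 4, 5, 6}; (ii) for each edge, some bag contains both endpoints; (iii) the bags containing any fixed vertex form a subtree. All hold, so the decomposition is valid with width 3 − 1 = 2.

Yes; width 2.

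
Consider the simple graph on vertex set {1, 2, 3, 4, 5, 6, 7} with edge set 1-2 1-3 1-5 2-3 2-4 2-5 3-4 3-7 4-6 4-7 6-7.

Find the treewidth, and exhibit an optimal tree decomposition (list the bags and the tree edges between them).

The largest bag has 3 vertices, giving width 2; this decomposition certifies tw(G) ≤ 2. On the other hand G contains the 3-clique {1, 2, 3}. A clique must lie in a single bag of any decomposition, so no decomposition can have width below 2. Hence tw(G) = 2 exactly.

Treewidth 2.
One optimal decomposition is:
Bags: B1 = {3, 4, 7}  B2 = {4, 6, 7}  B3 = {2, 3, 4}  B4 = {1, 2, 3}  B5 = {1, 2, 5}
Tree: B1–B2, B1–B3, B3–B4, B4–B5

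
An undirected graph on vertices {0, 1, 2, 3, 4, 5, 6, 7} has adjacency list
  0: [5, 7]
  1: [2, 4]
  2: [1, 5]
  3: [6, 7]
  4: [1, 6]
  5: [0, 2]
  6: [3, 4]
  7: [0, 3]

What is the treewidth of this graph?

A width-2 tree decomposition is:
Bags: B1 = {0, 3, 7}  B2 = {0, 3, 6}  B3 = {0, 4, 6}  B4 = {0, 1, 4}  B5 = {0, 1, 2}  B6 = {0, 2, 5}
Tree: B1–B2, B2–B3, B3–B4, B4–B5, B5–B6
Every bag has size at most 3, so the width is 3 − 1 = 2 and tw(G) ≤ 2. The edges 0–7–3–6–4–1–2–5–0 form a cycle, so G is not a tree and its treewidth is at least 2. Therefore the treewidth is 2.

2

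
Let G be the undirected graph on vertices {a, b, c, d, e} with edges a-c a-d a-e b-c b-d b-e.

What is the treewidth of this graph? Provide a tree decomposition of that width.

Treewidth 2.
One optimal decomposition is:
Bags: B1 = {a, b, c}  B2 = {a, b, e}  B3 = {a, b, d}
Tree: B1–B2, B2–B3

Every bag has size at most 3, so the width is 3 − 1 = 2 and tw(G) ≤ 2. Since c–a–e–b–c is a cycle in G, G is not acyclic. Forests are exactly the graphs of treewidth ≤ 1, so tw(G) ≥ 2. Therefore the treewidth is 2.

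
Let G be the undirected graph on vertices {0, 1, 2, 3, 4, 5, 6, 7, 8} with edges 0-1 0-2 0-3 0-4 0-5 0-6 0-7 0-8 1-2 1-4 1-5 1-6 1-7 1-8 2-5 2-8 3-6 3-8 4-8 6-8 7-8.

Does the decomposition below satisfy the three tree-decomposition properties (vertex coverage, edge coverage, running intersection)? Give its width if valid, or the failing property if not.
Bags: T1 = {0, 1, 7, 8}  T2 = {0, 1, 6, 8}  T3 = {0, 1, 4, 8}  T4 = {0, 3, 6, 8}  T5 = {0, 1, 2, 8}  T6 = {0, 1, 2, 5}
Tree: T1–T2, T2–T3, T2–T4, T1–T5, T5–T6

Yes; width 3.

Vertex coverage: the bags together contain {0, 1, 2, 3, 4, 5, 6, 7, 8}, the full vertex set. Edge coverage: each edge of G has both endpoints in at least one bag. Running intersection: for every vertex, the bags containing it form a connected subtree. All three properties hold, so this is a valid tree decomposition of width max|bag| − 1 = 3, and hence tw(G) ≤ 3.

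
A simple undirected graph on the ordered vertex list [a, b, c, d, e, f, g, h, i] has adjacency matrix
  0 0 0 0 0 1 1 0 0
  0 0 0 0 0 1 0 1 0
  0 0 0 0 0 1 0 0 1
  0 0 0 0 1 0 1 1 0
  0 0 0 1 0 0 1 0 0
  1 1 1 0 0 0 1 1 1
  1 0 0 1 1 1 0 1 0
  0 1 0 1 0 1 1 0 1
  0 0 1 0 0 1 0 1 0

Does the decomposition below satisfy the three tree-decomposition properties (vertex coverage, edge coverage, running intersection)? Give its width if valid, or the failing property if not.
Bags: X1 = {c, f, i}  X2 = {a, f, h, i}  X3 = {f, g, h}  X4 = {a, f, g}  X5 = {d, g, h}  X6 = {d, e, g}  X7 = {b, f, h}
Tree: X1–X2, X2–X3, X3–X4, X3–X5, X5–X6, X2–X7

No — bags containing vertex a are not connected in the tree.

A tree decomposition must satisfy three properties: every vertex lies in some bag; for every edge, both endpoints lie together in some bag; and for every vertex, the bags containing it form a connected subtree. Here bags containing vertex a are not connected in the tree, so the decomposition is invalid.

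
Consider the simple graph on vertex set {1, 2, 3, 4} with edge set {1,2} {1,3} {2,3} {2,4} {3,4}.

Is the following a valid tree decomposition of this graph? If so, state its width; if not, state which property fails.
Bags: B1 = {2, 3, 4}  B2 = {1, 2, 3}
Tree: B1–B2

Yes; width 2.

Vertex coverage: the bags together contain {1, 2, 3, 4}, the full vertex set. Edge coverage: each edge of G has both endpoints in at least one bag. Running intersection: for every vertex, the bags containing it form a connected subtree. All three properties hold, so this is a valid tree decomposition of width max|bag| − 1 = 2, and hence tw(G) ≤ 2.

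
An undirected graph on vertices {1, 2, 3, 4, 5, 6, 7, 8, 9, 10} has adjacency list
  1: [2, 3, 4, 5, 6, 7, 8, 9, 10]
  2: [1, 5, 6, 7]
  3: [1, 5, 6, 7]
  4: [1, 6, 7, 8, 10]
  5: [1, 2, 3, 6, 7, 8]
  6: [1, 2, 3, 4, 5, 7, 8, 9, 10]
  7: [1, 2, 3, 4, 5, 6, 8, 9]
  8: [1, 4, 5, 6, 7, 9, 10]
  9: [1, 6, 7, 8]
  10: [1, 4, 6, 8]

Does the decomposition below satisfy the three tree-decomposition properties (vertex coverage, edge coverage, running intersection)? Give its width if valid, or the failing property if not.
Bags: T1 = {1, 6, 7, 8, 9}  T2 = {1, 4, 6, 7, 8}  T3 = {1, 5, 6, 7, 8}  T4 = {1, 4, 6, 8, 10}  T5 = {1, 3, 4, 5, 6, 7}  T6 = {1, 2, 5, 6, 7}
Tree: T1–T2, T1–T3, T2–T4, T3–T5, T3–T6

A tree decomposition must satisfy three properties: every vertex lies in some bag; for every edge, both endpoints lie together in some bag; and for every vertex, the bags containing it form a connected subtree. Here bags containing vertex 4 are not connected in the tree, so the decomposition is invalid.

No — bags containing vertex 4 are not connected in the tree.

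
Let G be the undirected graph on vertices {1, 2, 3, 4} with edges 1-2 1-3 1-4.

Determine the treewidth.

A width-1 tree decomposition is:
Bags: B1 = {1, 2}  B2 = {1, 3}  B3 = {1, 4}
Tree: B1–B2, B1–B3
Each bag holds 2 vertices, so the decomposition has width 1, which upper-bounds the treewidth. Since G has at least one edge (e.g. 2–1), it is not an edgeless graph, so tw(G) ≥ 1. Combining the bounds, tw(G) = 1.

1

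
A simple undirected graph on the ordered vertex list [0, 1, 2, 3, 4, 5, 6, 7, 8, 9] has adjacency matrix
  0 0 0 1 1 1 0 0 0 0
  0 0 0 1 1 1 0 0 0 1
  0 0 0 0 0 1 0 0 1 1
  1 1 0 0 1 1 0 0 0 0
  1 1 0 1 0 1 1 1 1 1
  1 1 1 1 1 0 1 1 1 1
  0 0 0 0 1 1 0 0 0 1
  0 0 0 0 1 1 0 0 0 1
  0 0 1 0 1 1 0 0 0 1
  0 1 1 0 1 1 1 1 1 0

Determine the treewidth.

A width-3 tree decomposition is:
Bags: B1 = {2, 5, 8, 9}  B2 = {4, 5, 8, 9}  B3 = {4, 5, 6, 9}  B4 = {1, 4, 5, 9}  B5 = {1, 3, 4, 5}  B6 = {0, 3, 4, 5}  B7 = {4, 5, 7, 9}
Tree: B1–B2, B2–B3, B2–B4, B4–B5, B5–B6, B3–B7
The largest bag has 4 vertices, giving width 3; this decomposition certifies tw(G) ≤ 3. Conversely, {2, 5, 8, 9} is a clique of size 4, and the vertices of any clique must share a bag in every tree decomposition; so some bag has ≥ 4 vertices and tw(G) ≥ 3. Therefore the treewidth is 3.

3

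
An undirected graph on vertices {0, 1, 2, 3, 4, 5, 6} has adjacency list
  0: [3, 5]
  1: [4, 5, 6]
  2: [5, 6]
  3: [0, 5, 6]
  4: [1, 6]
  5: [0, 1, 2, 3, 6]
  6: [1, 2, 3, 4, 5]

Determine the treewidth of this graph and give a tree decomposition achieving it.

Treewidth 2.
Bags: B1 = {1, 5, 6}  B2 = {2, 5, 6}  B3 = {3, 5, 6}  B4 = {0, 3, 5}  B5 = {1, 4, 6}
Tree: B1–B2, B2–B3, B3–B4, B1–B5

The largest bag has 3 vertices, giving width 2; this decomposition certifies tw(G) ≤ 2. On the other hand G contains the 3-clique {1, 4, 6}. A clique must lie in a single bag of any decomposition, so no decomposition can have width below 2. Therefore the treewidth is 2.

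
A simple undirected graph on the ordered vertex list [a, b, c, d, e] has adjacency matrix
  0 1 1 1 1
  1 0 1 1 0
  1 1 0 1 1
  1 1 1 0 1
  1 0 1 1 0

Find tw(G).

A width-3 tree decomposition is:
Bags: B1 = {a, b, c, d}  B2 = {a, c, d, e}
Tree: B1–B2
Every bag has size at most 4, so the width is 4 − 1 = 3 and tw(G) ≤ 3. On the other hand G contains the 4-clique {a, c, d, e}. A clique must lie in a single bag of any decomposition, so no decomposition can have width below 3. The upper and lower bounds meet at 3, so that is the treewidth.

3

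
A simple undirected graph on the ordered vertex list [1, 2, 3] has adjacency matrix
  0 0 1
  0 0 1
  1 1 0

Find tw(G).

A width-1 tree decomposition is:
Bags: B1 = {2, 3}  B2 = {1, 3}
Tree: B1–B2
Every bag has size at most 2, so the width is 2 − 1 = 1 and tw(G) ≤ 1. G has an edge, so its treewidth is at least 1. Therefore the treewidth is 1.

1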